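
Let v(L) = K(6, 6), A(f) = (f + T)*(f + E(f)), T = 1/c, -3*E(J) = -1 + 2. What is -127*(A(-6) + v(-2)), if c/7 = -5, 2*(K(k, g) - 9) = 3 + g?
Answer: -1378331/210 ≈ -6563.5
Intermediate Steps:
E(J) = -⅓ (E(J) = -(-1 + 2)/3 = -⅓*1 = -⅓)
K(k, g) = 21/2 + g/2 (K(k, g) = 9 + (3 + g)/2 = 9 + (3/2 + g/2) = 21/2 + g/2)
c = -35 (c = 7*(-5) = -35)
T = -1/35 (T = 1/(-35) = -1/35 ≈ -0.028571)
A(f) = (-⅓ + f)*(-1/35 + f) (A(f) = (f - 1/35)*(f - ⅓) = (-1/35 + f)*(-⅓ + f) = (-⅓ + f)*(-1/35 + f))
v(L) = 27/2 (v(L) = 21/2 + (½)*6 = 21/2 + 3 = 27/2)
-127*(A(-6) + v(-2)) = -127*((1/105 + (-6)² - 38/105*(-6)) + 27/2) = -127*((1/105 + 36 + 76/35) + 27/2) = -127*(4009/105 + 27/2) = -127*10853/210 = -1378331/210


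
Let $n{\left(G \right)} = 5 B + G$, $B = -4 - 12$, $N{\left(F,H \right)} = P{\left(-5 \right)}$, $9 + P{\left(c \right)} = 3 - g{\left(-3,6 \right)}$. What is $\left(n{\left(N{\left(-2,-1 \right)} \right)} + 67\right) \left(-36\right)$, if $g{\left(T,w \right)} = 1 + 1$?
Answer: $756$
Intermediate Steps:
$g{\left(T,w \right)} = 2$
$P{\left(c \right)} = -8$ ($P{\left(c \right)} = -9 + \left(3 - 2\right) = -9 + 1 = -8$)
$N{\left(F,H \right)} = -8$
$B = -16$ ($B = -4 - 12 = -16$)
$n{\left(G \right)} = -80 + G$ ($n{\left(G \right)} = 5 \left(-16\right) + G = -80 + G$)
$\left(n{\left(N{\left(-2,-1 \right)} \right)} + 67\right) \left(-36\right) = \left(\left(-80 - 8\right) + 67\right) \left(-36\right) = \left(-88 + 67\right) \left(-36\right) = \left(-21\right) \left(-36\right) = 756$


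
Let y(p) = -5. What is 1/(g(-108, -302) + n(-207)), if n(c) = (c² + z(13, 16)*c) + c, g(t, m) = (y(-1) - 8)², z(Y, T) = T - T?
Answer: 1/42811 ≈ 2.3358e-5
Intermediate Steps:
z(Y, T) = 0
g(t, m) = 169 (g(t, m) = (-5 - 8)² = (-13)² = 169)
n(c) = c + c² (n(c) = (c² + 0*c) + c = (c² + 0) + c = c² + c = c + c²)
1/(g(-108, -302) + n(-207)) = 1/(169 - 207*(1 - 207)) = 1/(169 - 207*(-206)) = 1/(169 + 42642) = 1/42811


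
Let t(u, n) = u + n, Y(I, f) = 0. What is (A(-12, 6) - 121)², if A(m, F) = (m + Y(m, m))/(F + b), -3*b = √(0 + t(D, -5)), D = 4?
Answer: 1597839433/105625 + 2878056*I/105625 ≈ 15127.0 + 27.248*I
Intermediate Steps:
t(u, n) = n + u
b = -I/3 (b = -√(0 + (-5 + 4))/3 = -√(0 - 1)/3 = -I/3 ≈ -0.33333*I)
A(m, F) = m/(F - I/3) (A(m, F) = (m + 0)/(F - I/3) = m/(F - I/3))
(A(-12, 6) - 121)² = (3*(-12)/(-I + 3*6) - 121)² = (3*(-12)/(-I + 18) - 121)² = (3*(-12)/(18 - I) - 121)² = (3*(-12)*((18 + I)/325) - 121)² = ((-648/325 - 36*I/325) - 121)² = (-39973/325 - 36*I/325)²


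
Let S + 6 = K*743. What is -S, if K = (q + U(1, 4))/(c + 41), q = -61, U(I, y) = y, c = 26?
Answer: 42753/67 ≈ 638.10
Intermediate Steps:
K = -57/67 (K = (-61 + 4)/(26 + 41) = -57/67 ≈ -0.85075)
S = -42753/67 (S = -6 - 57/67*743 = -6 - 42351/67 = -42753/67 ≈ -638.10)
-S = -1*(-42753/67) = 42753/67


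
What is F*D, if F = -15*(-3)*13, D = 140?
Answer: 81900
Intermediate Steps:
F = 585 (F = 45*13 = 585)
F*D = 585*140 = 81900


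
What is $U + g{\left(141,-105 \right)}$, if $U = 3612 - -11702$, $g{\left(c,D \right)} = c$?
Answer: $15455$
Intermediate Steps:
$U = 15314$ ($U = 3612 + 11702 = 15314$)
$U + g{\left(141,-105 \right)} = 15314 + 141 = 15455$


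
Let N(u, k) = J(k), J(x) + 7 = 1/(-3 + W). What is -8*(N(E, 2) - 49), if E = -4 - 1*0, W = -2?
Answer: 2248/5 ≈ 449.60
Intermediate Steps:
E = -4 (E = -4 + 0 = -4)
J(x) = -36/5 (J(x) = -7 + 1/(-3 - 2) = -7 + 1/(-5) = -7 - ⅕ = -36/5)
N(u, k) = -36/5
-8*(N(E, 2) - 49) = -8*(-36/5 - 49) = -8*(-281/5) = 2248/5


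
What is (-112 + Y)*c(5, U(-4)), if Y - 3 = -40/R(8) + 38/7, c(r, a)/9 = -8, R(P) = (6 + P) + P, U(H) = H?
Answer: 584280/77 ≈ 7588.1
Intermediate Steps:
R(P) = 6 + 2*P
c(r, a) = -72 (c(r, a) = 9*(-8) = -72)
Y = 509/77 (Y = 3 + (-40/(6 + 2*8) + 38/7) = 3 + (-40/(6 + 16) + 38*(1/7)) = 3 + (-40/22 + 38/7) = 3 + (-40*1/22 + 38/7) = 3 + (-20/11 + 38/7) = 3 + 278/77 = 509/77 ≈ 6.6104)
(-112 + Y)*c(5, U(-4)) = (-112 + 509/77)*(-72) = -8115/77*(-72) = 584280/77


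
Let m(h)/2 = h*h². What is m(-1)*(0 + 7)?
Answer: -14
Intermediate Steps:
m(h) = 2*h³ (m(h) = 2*(h*h²) = 2*h³)
m(-1)*(0 + 7) = (2*(-1)³)*(0 + 7) = (2*(-1))*7 = -2*7 = -14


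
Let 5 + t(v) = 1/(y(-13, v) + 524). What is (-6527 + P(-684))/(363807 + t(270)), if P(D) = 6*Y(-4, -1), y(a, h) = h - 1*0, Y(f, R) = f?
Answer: -5201494/288858789 ≈ -0.018007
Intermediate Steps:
y(a, h) = h (y(a, h) = h + 0 = h)
t(v) = -5 + 1/(524 + v) (t(v) = -5 + 1/(v + 524) = -5 + 1/(524 + v))
P(D) = -24 (P(D) = 6*(-4) = -24)
(-6527 + P(-684))/(363807 + t(270)) = (-6527 - 24)/(363807 + (-2619 - 5*270)/(524 + 270)) = -6551/(363807 + (-2619 - 1350)/794) = -6551/(363807 + (1/794)*(-3969)) = -6551/(363807 - 3969/794) = -6551/288858789/794 = -6551*794/288858789 = -5201494/288858789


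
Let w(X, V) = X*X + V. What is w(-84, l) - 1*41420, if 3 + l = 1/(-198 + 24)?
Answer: -5979859/174 ≈ -34367.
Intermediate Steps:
l = -523/174 (l = -3 + 1/(-198 + 24) = -3 + 1/(-174) = -3 - 1/174 = -523/174 ≈ -3.0057)
w(X, V) = V + X² (w(X, V) = X² + V = V + X²)
w(-84, l) - 1*41420 = (-523/174 + (-84)²) - 1*41420 = (-523/174 + 7056) - 41420 = 1227221/174 - 41420 = -5979859/174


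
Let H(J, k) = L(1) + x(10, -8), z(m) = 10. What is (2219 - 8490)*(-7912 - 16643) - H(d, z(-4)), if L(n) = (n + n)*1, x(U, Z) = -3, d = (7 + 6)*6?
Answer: 153984406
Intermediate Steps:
d = 78 (d = 13*6 = 78)
L(n) = 2*n (L(n) = (2*n)*1 = 2*n)
H(J, k) = -1 (H(J, k) = 2*1 - 3 = 2 - 3 = -1)
(2219 - 8490)*(-7912 - 16643) - H(d, z(-4)) = (2219 - 8490)*(-7912 - 16643) - 1*(-1) = -6271*(-24555) + 1 = 153984405 + 1 = 153984406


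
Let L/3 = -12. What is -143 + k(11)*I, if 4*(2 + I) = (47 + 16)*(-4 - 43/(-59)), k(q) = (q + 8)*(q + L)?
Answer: 5965977/236 ≈ 25280.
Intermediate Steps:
L = -36 (L = 3*(-12) = -36)
k(q) = (-36 + q)*(8 + q) (k(q) = (q + 8)*(q - 36) = (8 + q)*(-36 + q) = (-36 + q)*(8 + q))
I = -12631/236 (I = -2 + ((47 + 16)*(-4 - 43/(-59)))/4 = -2 + (63*(-4 - 43*(-1/59)))/4 = -2 + (63*(-4 + 43/59))/4 = -2 + (63*(-193/59))/4 = -2 + (¼)*(-12159/59) = -2 - 12159/236 = -12631/236 ≈ -53.521)
-143 + k(11)*I = -143 + (-288 + 11² - 28*11)*(-12631/236) = -143 + (-288 + 121 - 308)*(-12631/236) = -143 - 475*(-12631/236) = -143 + 5999725/236 = 5965977/236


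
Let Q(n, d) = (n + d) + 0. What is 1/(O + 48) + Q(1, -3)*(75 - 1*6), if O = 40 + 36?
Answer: -17111/124 ≈ -137.99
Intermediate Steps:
O = 76
Q(n, d) = d + n (Q(n, d) = (d + n) + 0 = d + n)
1/(O + 48) + Q(1, -3)*(75 - 1*6) = 1/(76 + 48) + (-3 + 1)*(75 - 1*6) = 1/124 - 2*(75 - 6) = 1/124 - 2*69 = 1/124 - 138 = -17111/124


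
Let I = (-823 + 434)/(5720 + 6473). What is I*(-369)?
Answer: 143541/12193 ≈ 11.772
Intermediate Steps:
I = -389/12193 ≈ -0.031904
I*(-369) = -389/12193*(-369) = 143541/12193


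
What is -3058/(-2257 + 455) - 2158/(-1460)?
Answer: 2088349/657730 ≈ 3.1751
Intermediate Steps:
-3058/(-2257 + 455) - 2158/(-1460) = -3058/(-1802) - 2158*(-1/1460) = -3058*(-1/1802) + 1079/730 = 1529/901 + 1079/730 = 2088349/657730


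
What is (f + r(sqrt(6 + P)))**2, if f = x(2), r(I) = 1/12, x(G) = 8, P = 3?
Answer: 9409/144 ≈ 65.340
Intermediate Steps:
r(I) = 1/12
f = 8
(f + r(sqrt(6 + P)))**2 = (8 + 1/12)**2 = (97/12)**2 = 9409/144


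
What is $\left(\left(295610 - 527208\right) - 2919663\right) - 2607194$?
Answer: $-5758455$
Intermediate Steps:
$\left(\left(295610 - 527208\right) - 2919663\right) - 2607194 = \left(-231598 - 2919663\right) - 2607194 = -3151261 - 2607194 = -5758455$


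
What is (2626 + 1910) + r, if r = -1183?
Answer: 3353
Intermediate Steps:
(2626 + 1910) + r = (2626 + 1910) - 1183 = 4536 - 1183 = 3353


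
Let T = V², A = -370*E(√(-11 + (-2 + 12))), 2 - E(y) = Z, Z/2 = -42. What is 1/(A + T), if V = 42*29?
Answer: 1/1451704 ≈ 6.8885e-7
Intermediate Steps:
V = 1218
Z = -84 (Z = 2*(-42) = -84)
E(y) = 86 (E(y) = 2 - 1*(-84) = 2 + 84 = 86)
A = -31820 (A = -370*86 = -31820)
T = 1483524 (T = 1218² = 1483524)
1/(A + T) = 1/(-31820 + 1483524) = 1/1451704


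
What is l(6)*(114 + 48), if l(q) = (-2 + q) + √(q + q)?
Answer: 648 + 324*√3 ≈ 1209.2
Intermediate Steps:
l(q) = -2 + q + √2*√q (l(q) = (-2 + q) + √(2*q) = (-2 + q) + √2*√q = -2 + q + √2*√q)
l(6)*(114 + 48) = (-2 + 6 + √2*√6)*(114 + 48) = (-2 + 6 + 2*√3)*162 = (4 + 2*√3)*162 = 648 + 324*√3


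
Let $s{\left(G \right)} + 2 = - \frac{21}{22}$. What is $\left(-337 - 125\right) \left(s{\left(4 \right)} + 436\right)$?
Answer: $-200067$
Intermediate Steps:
$s{\left(G \right)} = - \frac{65}{22}$ ($s{\left(G \right)} = -2 - \frac{21}{22} = - \frac{65}{22}$)
$\left(-337 - 125\right) \left(s{\left(4 \right)} + 436\right) = \left(-337 - 125\right) \left(- \frac{65}{22} + 436\right) = \left(-462\right) \frac{9527}{22} = -200067$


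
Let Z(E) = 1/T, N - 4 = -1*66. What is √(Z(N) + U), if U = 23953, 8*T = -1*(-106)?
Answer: 9*√830669/53 ≈ 154.77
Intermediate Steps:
N = -62 (N = 4 - 1*66 = 4 - 66 = -62)
T = 53/4 (T = (-1*(-106))/8 = (⅛)*106 = 53/4 ≈ 13.250)
Z(E) = 4/53 (Z(E) = 1/(53/4) = 4/53)
√(Z(N) + U) = √(4/53 + 23953) = √(1269513/53) = 9*√830669/53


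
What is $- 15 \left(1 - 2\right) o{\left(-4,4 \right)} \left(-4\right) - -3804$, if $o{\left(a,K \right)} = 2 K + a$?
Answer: $3564$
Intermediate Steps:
$o{\left(a,K \right)} = a + 2 K$
$- 15 \left(1 - 2\right) o{\left(-4,4 \right)} \left(-4\right) - -3804 = - 15 \left(1 - 2\right) \left(-4 + 2 \cdot 4\right) \left(-4\right) - -3804 = - 15 \left(- (-4 + 8)\right) \left(-4\right) + 3804 = - 15 \left(\left(-1\right) 4\right) \left(-4\right) + 3804 = \left(-15\right) \left(-4\right) \left(-4\right) + 3804 = 60 \left(-4\right) + 3804 = -240 + 3804 = 3564$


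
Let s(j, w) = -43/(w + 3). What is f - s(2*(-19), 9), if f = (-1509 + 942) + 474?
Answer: -1073/12 ≈ -89.417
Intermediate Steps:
s(j, w) = -43/(3 + w)
f = -93 (f = -567 + 474 = -93)
f - s(2*(-19), 9) = -93 - (-43)/(3 + 9) = -93 - (-43)/12 = -93 - 1*(-43/12) = -93 + 43/12 = -1073/12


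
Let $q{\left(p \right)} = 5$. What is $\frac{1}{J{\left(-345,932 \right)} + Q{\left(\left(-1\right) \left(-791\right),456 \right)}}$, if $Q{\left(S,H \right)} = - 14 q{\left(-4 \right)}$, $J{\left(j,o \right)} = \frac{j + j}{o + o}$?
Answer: $- \frac{932}{65585} \approx -0.014211$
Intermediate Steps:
$J{\left(j,o \right)} = \frac{j}{o}$ ($J{\left(j,o \right)} = \frac{2 j}{2 o} = 2 j \frac{1}{2 o} = \frac{j}{o}$)
$Q{\left(S,H \right)} = -70$ ($Q{\left(S,H \right)} = \left(-14\right) 5 = -70$)
$\frac{1}{J{\left(-345,932 \right)} + Q{\left(\left(-1\right) \left(-791\right),456 \right)}} = \frac{1}{- \frac{345}{932} - 70} = \frac{1}{- \frac{65585}{932}} = - \frac{932}{65585}$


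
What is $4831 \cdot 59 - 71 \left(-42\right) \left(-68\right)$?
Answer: $82253$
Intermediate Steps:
$4831 \cdot 59 - 71 \left(-42\right) \left(-68\right) = 285029 - \left(-2982\right) \left(-68\right) = 285029 - 202776 = 82253$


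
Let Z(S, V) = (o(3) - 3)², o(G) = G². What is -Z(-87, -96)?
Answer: -36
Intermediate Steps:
Z(S, V) = 36 (Z(S, V) = (3² - 3)² = (9 - 3)² = 6² = 36)
-Z(-87, -96) = -1*36 = -36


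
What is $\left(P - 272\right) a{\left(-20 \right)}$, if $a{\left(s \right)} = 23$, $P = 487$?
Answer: $4945$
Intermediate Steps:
$\left(P - 272\right) a{\left(-20 \right)} = \left(487 - 272\right) 23 = 215 \cdot 23 = 4945$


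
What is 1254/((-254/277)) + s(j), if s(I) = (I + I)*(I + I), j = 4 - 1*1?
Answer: -169107/127 ≈ -1331.6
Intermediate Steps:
j = 3 (j = 4 - 1 = 3)
s(I) = 4*I**2 (s(I) = (2*I)*(2*I) = 4*I**2)
1254/((-254/277)) + s(j) = 1254/((-254/277)) + 4*3**2 = 1254/((-254*1/277)) + 4*9 = 1254/(-254/277) + 36 = 1254*(-277/254) + 36 = -173679/127 + 36 = -169107/127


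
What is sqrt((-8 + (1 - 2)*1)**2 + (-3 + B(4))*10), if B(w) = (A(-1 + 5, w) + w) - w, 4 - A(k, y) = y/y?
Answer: 9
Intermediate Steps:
A(k, y) = 3 (A(k, y) = 4 - y/y = 4 - 1*1 = 4 - 1 = 3)
B(w) = 3 (B(w) = (3 + w) - w = 3)
sqrt((-8 + (1 - 2)*1)**2 + (-3 + B(4))*10) = sqrt((-8 + (1 - 2)*1)**2 + (-3 + 3)*10) = sqrt((-8 - 1*1)**2 + 0*10) = sqrt((-8 - 1)**2 + 0) = sqrt((-9)**2 + 0) = sqrt(81 + 0) = sqrt(81) = 9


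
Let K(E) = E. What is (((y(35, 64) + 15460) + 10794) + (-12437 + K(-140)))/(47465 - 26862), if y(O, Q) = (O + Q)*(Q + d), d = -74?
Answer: 12687/20603 ≈ 0.61578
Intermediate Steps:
y(O, Q) = (-74 + Q)*(O + Q) (y(O, Q) = (O + Q)*(Q - 74) = (O + Q)*(-74 + Q) = (-74 + Q)*(O + Q))
(((y(35, 64) + 15460) + 10794) + (-12437 + K(-140)))/(47465 - 26862) = ((((64² - 74*35 - 74*64 + 35*64) + 15460) + 10794) + (-12437 - 140))/(47465 - 26862) = ((((4096 - 2590 - 4736 + 2240) + 15460) + 10794) - 12577)/20603 = (((-990 + 15460) + 10794) - 12577)*(1/20603) = ((14470 + 10794) - 12577)*(1/20603) = (25264 - 12577)*(1/20603) = 12687*(1/20603) = 12687/20603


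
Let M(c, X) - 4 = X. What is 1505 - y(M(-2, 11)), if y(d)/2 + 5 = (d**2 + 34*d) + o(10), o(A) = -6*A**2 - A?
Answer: 1265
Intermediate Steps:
M(c, X) = 4 + X
o(A) = -A - 6*A**2
y(d) = -1230 + 2*d**2 + 68*d (y(d) = -10 + 2*((d**2 + 34*d) - 1*10*(1 + 6*10)) = -10 + 2*((d**2 + 34*d) - 1*10*(1 + 60)) = -10 + 2*((d**2 + 34*d) - 1*10*61) = -10 + 2*((d**2 + 34*d) - 610) = -10 + 2*(-610 + d**2 + 34*d) = -10 + (-1220 + 2*d**2 + 68*d) = -1230 + 2*d**2 + 68*d)
1505 - y(M(-2, 11)) = 1505 - (-1230 + 2*(4 + 11)**2 + 68*(4 + 11)) = 1505 - (-1230 + 2*15**2 + 68*15) = 1505 - (-1230 + 2*225 + 1020) = 1505 - (-1230 + 450 + 1020) = 1505 - 1*240 = 1505 - 240 = 1265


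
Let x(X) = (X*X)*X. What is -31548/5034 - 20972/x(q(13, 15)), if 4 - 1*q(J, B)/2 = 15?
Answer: -9597919/2233418 ≈ -4.2974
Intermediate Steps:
q(J, B) = -22 (q(J, B) = 8 - 2*15 = 8 - 30 = -22)
x(X) = X³ (x(X) = X²*X = X³)
-31548/5034 - 20972/x(q(13, 15)) = -31548/5034 - 20972/((-22)³) = -31548*1/5034 - 20972/(-10648) = -5258/839 - 20972*(-1/10648) = -5258/839 + 5243/2662 = -9597919/2233418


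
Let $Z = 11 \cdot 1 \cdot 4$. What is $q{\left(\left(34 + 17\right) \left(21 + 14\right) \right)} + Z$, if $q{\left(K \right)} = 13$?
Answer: $57$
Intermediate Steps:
$Z = 44$ ($Z = 11 \cdot 4 = 44$)
$q{\left(\left(34 + 17\right) \left(21 + 14\right) \right)} + Z = 13 + 44 = 57$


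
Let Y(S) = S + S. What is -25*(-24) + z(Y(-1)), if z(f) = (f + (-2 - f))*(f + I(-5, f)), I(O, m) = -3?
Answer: 610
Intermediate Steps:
Y(S) = 2*S
z(f) = 6 - 2*f (z(f) = (f + (-2 - f))*(f - 3) = -2*(-3 + f) = 6 - 2*f)
-25*(-24) + z(Y(-1)) = -25*(-24) + (6 - 4*(-1)) = 600 + (6 - 2*(-2)) = 600 + (6 + 4) = 600 + 10 = 610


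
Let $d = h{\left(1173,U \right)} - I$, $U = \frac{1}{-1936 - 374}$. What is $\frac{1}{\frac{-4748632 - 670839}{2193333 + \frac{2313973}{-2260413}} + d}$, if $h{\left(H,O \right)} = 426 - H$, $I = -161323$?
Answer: $\frac{4957836112556}{796097241367090733} \approx 6.2277 \cdot 10^{-6}$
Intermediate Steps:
$U = - \frac{1}{2310}$ ($U = \frac{1}{-2310} = - \frac{1}{2310} \approx -0.0004329$)
$d = 160576$ ($d = \left(426 - 1173\right) - -161323 = \left(426 - 1173\right) + 161323 = -747 + 161323 = 160576$)
$\frac{1}{\frac{-4748632 - 670839}{2193333 + \frac{2313973}{-2260413}} + d} = \frac{1}{\frac{-4748632 - 670839}{2193333 + \frac{2313973}{-2260413}} + 160576} = \frac{1}{- \frac{5419471}{2193333 + 2313973 \left(- \frac{1}{2260413}\right)} + 160576} = \frac{1}{- \frac{5419471}{2193333 - \frac{2313973}{2260413}} + 160576} = \frac{1}{- \frac{5419471}{\frac{4957836112556}{2260413}} + 160576} = \frac{1}{\left(-5419471\right) \frac{2260413}{4957836112556} + 160576} = \frac{1}{- \frac{12250242701523}{4957836112556} + 160576} = \frac{1}{\frac{796097241367090733}{4957836112556}} = \frac{4957836112556}{796097241367090733}$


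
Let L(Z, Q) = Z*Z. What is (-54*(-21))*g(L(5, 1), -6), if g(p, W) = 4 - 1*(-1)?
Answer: 5670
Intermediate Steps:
L(Z, Q) = Z²
g(p, W) = 5 (g(p, W) = 4 + 1 = 5)
(-54*(-21))*g(L(5, 1), -6) = -54*(-21)*5 = 1134*5 = 5670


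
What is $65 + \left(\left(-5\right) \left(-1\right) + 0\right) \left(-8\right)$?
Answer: $25$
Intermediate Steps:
$65 + \left(\left(-5\right) \left(-1\right) + 0\right) \left(-8\right) = 65 + \left(5 + 0\right) \left(-8\right) = 65 + 5 \left(-8\right) = 65 - 40 = 25$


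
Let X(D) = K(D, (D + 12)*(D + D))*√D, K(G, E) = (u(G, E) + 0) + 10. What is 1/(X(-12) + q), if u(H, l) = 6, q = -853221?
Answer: -284407/242662025971 - 32*I*√3/727986077913 ≈ -1.172e-6 - 7.6136e-11*I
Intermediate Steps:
K(G, E) = 16 (K(G, E) = (6 + 0) + 10 = 6 + 10 = 16)
X(D) = 16*√D
1/(X(-12) + q) = 1/(16*√(-12) - 853221) = 1/(16*(2*I*√3) - 853221) = 1/(32*I*√3 - 853221) = 1/(-853221 + 32*I*√3)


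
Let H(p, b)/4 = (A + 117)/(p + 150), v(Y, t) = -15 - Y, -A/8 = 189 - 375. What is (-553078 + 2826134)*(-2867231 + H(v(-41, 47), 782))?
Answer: -71690230843576/11 ≈ -6.5173e+12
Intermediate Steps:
A = 1488 (A = -8*(189 - 375) = -8*(-186) = 1488)
H(p, b) = 6420/(150 + p) (H(p, b) = 4*((1488 + 117)/(p + 150)) = 4*(1605/(150 + p)) = 6420/(150 + p))
(-553078 + 2826134)*(-2867231 + H(v(-41, 47), 782)) = (-553078 + 2826134)*(-2867231 + 6420/(150 + (-15 - 1*(-41)))) = 2273056*(-2867231 + 6420/(150 + (-15 + 41))) = 2273056*(-2867231 + 6420/(150 + 26)) = 2273056*(-2867231 + 6420/176) = 2273056*(-2867231 + 6420*(1/176)) = 2273056*(-2867231 + 1605/44) = 2273056*(-126156559/44) = -71690230843576/11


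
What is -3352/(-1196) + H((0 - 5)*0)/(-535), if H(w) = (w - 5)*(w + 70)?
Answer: 110596/31993 ≈ 3.4569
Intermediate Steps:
H(w) = (-5 + w)*(70 + w)
-3352/(-1196) + H((0 - 5)*0)/(-535) = -3352/(-1196) + (-350 + ((0 - 5)*0)² + 65*((0 - 5)*0))/(-535) = -3352*(-1/1196) + (-350 + (-5*0)² + 65*(-5*0))*(-1/535) = 838/299 + (-350 + 0² + 65*0)*(-1/535) = 838/299 + (-350 + 0 + 0)*(-1/535) = 838/299 - 350*(-1/535) = 838/299 + 70/107 = 110596/31993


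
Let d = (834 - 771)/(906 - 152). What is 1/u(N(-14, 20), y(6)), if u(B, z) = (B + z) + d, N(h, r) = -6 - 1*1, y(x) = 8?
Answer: 754/817 ≈ 0.92289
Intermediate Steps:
N(h, r) = -7 (N(h, r) = -6 - 1 = -7)
d = 63/754 ≈ 0.083554
u(B, z) = 63/754 + B + z (u(B, z) = (B + z) + 63/754 = 63/754 + B + z)
1/u(N(-14, 20), y(6)) = 1/(63/754 - 7 + 8) = 1/(817/754) = 754/817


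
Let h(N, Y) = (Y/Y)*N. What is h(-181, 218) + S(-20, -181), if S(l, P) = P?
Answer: -362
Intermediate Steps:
h(N, Y) = N (h(N, Y) = 1*N = N)
h(-181, 218) + S(-20, -181) = -181 - 181 = -362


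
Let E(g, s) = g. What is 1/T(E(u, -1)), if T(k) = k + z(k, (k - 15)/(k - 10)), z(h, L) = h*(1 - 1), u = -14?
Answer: -1/14 ≈ -0.071429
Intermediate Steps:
z(h, L) = 0 (z(h, L) = h*0 = 0)
T(k) = k (T(k) = k + 0 = k)
1/T(E(u, -1)) = 1/(-14) = -1/14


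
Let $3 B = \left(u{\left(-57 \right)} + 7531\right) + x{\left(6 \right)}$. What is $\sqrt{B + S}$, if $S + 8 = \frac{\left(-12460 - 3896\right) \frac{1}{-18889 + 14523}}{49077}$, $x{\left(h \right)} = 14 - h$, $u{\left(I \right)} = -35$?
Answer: $\frac{\sqrt{353312353912830718}}{11903899} \approx 49.933$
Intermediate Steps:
$B = \frac{7504}{3}$ ($B = \frac{\left(-35 + 7531\right) + \left(14 - 6\right)}{3} = \frac{7496 + \left(14 - 6\right)}{3} = \frac{7496 + 8}{3} = \frac{1}{3} \cdot 7504 = \frac{7504}{3} \approx 2501.3$)
$S = - \frac{285690850}{35711697}$ ($S = -8 + \frac{\left(-12460 - 3896\right) \frac{1}{-18889 + 14523}}{49077} = -8 + - \frac{16356}{-4366} \cdot \frac{1}{49077} = -8 + \left(-16356\right) \left(- \frac{1}{4366}\right) \frac{1}{49077} = -8 + \frac{8178}{2183} \cdot \frac{1}{49077} = -8 + \frac{2726}{35711697} = - \frac{285690850}{35711697} \approx -7.9999$)
$\sqrt{B + S} = \sqrt{\frac{7504}{3} - \frac{285690850}{35711697}} = \sqrt{\frac{29680389082}{11903899}} = \frac{\sqrt{353312353912830718}}{11903899}$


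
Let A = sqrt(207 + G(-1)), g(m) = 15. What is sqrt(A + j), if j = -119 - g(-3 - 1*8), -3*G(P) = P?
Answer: sqrt(-1206 + 3*sqrt(1866))/3 ≈ 10.936*I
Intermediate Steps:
G(P) = -P/3
j = -134 (j = -119 - 1*15 = -119 - 15 = -134)
A = sqrt(1866)/3 (A = sqrt(207 - 1/3*(-1)) = sqrt(207 + 1/3) = sqrt(622/3) = sqrt(1866)/3 ≈ 14.399)
sqrt(A + j) = sqrt(sqrt(1866)/3 - 134) = sqrt(-134 + sqrt(1866)/3)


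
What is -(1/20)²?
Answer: -1/400 ≈ -0.0025000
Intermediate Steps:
-(1/20)² = -1*1/400 = -1/400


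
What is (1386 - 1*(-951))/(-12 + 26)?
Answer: 2337/14 ≈ 166.93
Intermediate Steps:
(1386 - 1*(-951))/(-12 + 26) = (1386 + 951)/14 = 2337*(1/14) = 2337/14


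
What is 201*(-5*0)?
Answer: 0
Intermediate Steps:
201*(-5*0) = 201*0 = 0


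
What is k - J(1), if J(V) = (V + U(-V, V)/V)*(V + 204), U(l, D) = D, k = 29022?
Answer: 28612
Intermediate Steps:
J(V) = (1 + V)*(204 + V) (J(V) = (V + V/V)*(V + 204) = (V + 1)*(204 + V) = (1 + V)*(204 + V))
k - J(1) = 29022 - (204 + 1² + 205*1) = 29022 - (204 + 1 + 205) = 29022 - 1*410 = 29022 - 410 = 28612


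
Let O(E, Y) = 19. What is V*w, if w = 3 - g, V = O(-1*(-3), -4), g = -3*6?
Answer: 399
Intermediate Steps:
g = -18
V = 19
w = 21 (w = 3 - 1*(-18) = 3 + 18 = 21)
V*w = 19*21 = 399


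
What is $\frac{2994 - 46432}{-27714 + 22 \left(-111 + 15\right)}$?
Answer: $\frac{21719}{14913} \approx 1.4564$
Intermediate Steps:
$\frac{2994 - 46432}{-27714 + 22 \left(-111 + 15\right)} = - \frac{43438}{-27714 + 22 \left(-96\right)} = - \frac{43438}{-27714 - 2112} = - \frac{43438}{-29826} = \left(-43438\right) \left(- \frac{1}{29826}\right) = \frac{21719}{14913}$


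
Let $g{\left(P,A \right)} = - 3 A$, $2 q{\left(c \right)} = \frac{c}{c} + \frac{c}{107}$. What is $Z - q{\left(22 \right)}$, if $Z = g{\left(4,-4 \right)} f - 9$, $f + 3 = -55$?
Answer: $- \frac{150999}{214} \approx -705.6$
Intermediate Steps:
$q{\left(c \right)} = \frac{1}{2} + \frac{c}{214}$ ($q{\left(c \right)} = \frac{\frac{c}{c} + \frac{c}{107}}{2} = \frac{1 + c \frac{1}{107}}{2} = \frac{1 + \frac{c}{107}}{2} = \frac{1}{2} + \frac{c}{214}$)
$f = -58$ ($f = -3 - 55 = -58$)
$Z = -705$ ($Z = \left(-3\right) \left(-4\right) \left(-58\right) - 9 = 12 \left(-58\right) - 9 = -696 - 9 = -705$)
$Z - q{\left(22 \right)} = -705 - \left(\frac{1}{2} + \frac{1}{214} \cdot 22\right) = -705 - \left(\frac{1}{2} + \frac{11}{107}\right) = -705 - \frac{129}{214} = - \frac{150999}{214}$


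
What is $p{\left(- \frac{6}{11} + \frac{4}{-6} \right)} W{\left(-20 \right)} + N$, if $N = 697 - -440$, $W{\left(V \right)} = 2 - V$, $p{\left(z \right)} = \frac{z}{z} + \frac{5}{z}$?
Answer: $\frac{4273}{4} \approx 1068.3$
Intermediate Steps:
$p{\left(z \right)} = 1 + \frac{5}{z}$
$N = 1137$ ($N = 697 + 440 = 1137$)
$p{\left(- \frac{6}{11} + \frac{4}{-6} \right)} W{\left(-20 \right)} + N = \frac{5 + \left(- \frac{6}{11} + \frac{4}{-6}\right)}{- \frac{6}{11} + \frac{4}{-6}} \left(2 - -20\right) + 1137 = \frac{5 + \left(\left(-6\right) \frac{1}{11} + 4 \left(- \frac{1}{6}\right)\right)}{\left(-6\right) \frac{1}{11} + 4 \left(- \frac{1}{6}\right)} \left(2 + 20\right) + 1137 = \frac{5 - \frac{40}{33}}{- \frac{6}{11} - \frac{2}{3}} \cdot 22 + 1137 = \frac{5 - \frac{40}{33}}{- \frac{40}{33}} \cdot 22 + 1137 = \left(- \frac{33}{40}\right) \frac{125}{33} \cdot 22 + 1137 = \left(- \frac{25}{8}\right) 22 + 1137 = - \frac{275}{4} + 1137 = \frac{4273}{4}$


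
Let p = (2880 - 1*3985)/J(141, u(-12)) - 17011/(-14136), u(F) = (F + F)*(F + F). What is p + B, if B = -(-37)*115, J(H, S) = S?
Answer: 1443325739/339264 ≈ 4254.3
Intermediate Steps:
u(F) = 4*F² (u(F) = (2*F)*(2*F) = 4*F²)
B = 4255 (B = -1*(-4255) = 4255)
p = -242581/339264 (p = (2880 - 1*3985)/((4*(-12)²)) - 17011/(-14136) = (2880 - 3985)/((4*144)) - 17011*(-1/14136) = -1105/576 + 17011/14136 = -242581/339264 ≈ -0.71502)
p + B = -242581/339264 + 4255 = 1443325739/339264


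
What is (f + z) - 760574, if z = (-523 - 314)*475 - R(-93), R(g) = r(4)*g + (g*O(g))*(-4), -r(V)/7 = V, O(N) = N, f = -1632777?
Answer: -2758934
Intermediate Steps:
r(V) = -7*V
R(g) = -28*g - 4*g² (R(g) = (-7*4)*g + (g*g)*(-4) = -28*g + g²*(-4) = -28*g - 4*g²)
z = -365583 (z = (-523 - 314)*475 - (-4)*(-93)*(7 - 93) = -837*475 - (-4)*(-93)*(-86) = -397575 - 1*(-31992) = -397575 + 31992 = -365583)
(f + z) - 760574 = (-1632777 - 365583) - 760574 = -1998360 - 760574 = -2758934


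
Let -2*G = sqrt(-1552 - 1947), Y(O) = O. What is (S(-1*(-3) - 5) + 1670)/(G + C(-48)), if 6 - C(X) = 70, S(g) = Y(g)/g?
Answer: -427776/19883 + 3342*I*sqrt(3499)/19883 ≈ -21.515 + 9.9425*I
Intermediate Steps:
S(g) = 1 (S(g) = g/g = 1)
G = -I*sqrt(3499)/2 (G = -sqrt(-1552 - 1947)/2 = -I*sqrt(3499)/2 ≈ -29.576*I)
C(X) = -64 (C(X) = 6 - 1*70 = 6 - 70 = -64)
(S(-1*(-3) - 5) + 1670)/(G + C(-48)) = (1 + 1670)/(-I*sqrt(3499)/2 - 64) = 1671/(-64 - I*sqrt(3499)/2)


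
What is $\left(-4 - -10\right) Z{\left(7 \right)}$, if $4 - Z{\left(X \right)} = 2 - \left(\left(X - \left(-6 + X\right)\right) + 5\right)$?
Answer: $78$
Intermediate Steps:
$Z{\left(X \right)} = 13$ ($Z{\left(X \right)} = 4 - \left(2 - \left(\left(X - \left(-6 + X\right)\right) + 5\right)\right) = 4 - \left(2 - \left(6 + 5\right)\right) = 4 - \left(2 - 11\right) = 4 - -9 = 4 + 9 = 13$)
$\left(-4 - -10\right) Z{\left(7 \right)} = \left(-4 - -10\right) 13 = \left(-4 + 10\right) 13 = 6 \cdot 13 = 78$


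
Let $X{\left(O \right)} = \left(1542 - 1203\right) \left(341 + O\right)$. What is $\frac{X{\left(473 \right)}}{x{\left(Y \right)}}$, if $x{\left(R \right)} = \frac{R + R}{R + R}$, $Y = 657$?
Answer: $275946$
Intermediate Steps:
$x{\left(R \right)} = 1$ ($x{\left(R \right)} = \frac{2 R}{2 R} = 2 R \frac{1}{2 R} = 1$)
$X{\left(O \right)} = 115599 + 339 O$ ($X{\left(O \right)} = 339 \left(341 + O\right) = 115599 + 339 O$)
$\frac{X{\left(473 \right)}}{x{\left(Y \right)}} = \frac{115599 + 339 \cdot 473}{1} = \left(115599 + 160347\right) 1 = 275946 \cdot 1 = 275946$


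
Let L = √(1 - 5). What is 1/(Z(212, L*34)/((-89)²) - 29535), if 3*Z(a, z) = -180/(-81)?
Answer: -213867/6316561825 ≈ -3.3858e-5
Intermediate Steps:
L = 2*I (L = √(-4) = 2*I ≈ 2.0*I)
Z(a, z) = 20/27 (Z(a, z) = (-180/(-81))/3 = (-180*(-1/81))/3 = (⅓)*(20/9) = 20/27)
1/(Z(212, L*34)/((-89)²) - 29535) = 1/(20/(27*((-89)²)) - 29535) = 1/((20/27)/7921 - 29535) = 1/((20/27)*(1/7921) - 29535) = 1/(20/213867 - 29535) = 1/(-6316561825/213867) = -213867/6316561825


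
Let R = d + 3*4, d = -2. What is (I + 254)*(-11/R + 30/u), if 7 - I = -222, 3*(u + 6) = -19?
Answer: -631281/370 ≈ -1706.2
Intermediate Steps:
R = 10 (R = -2 + 3*4 = -2 + 12 = 10)
u = -37/3 (u = -6 + (1/3)*(-19) = -6 - 19/3 = -37/3 ≈ -12.333)
I = 229 (I = 7 - 1*(-222) = 7 + 222 = 229)
(I + 254)*(-11/R + 30/u) = (229 + 254)*(-11/10 + 30/(-37/3)) = 483*(-11*1/10 + 30*(-3/37)) = 483*(-11/10 - 90/37) = 483*(-1307/370) = -631281/370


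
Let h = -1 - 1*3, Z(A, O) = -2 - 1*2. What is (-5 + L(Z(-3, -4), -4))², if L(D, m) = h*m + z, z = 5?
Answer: 256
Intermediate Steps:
Z(A, O) = -4 (Z(A, O) = -2 - 2 = -4)
h = -4 (h = -1 - 3 = -4)
L(D, m) = 5 - 4*m (L(D, m) = -4*m + 5 = 5 - 4*m)
(-5 + L(Z(-3, -4), -4))² = (-5 + (5 - 4*(-4)))² = (-5 + (5 + 16))² = (-5 + 21)² = 16² = 256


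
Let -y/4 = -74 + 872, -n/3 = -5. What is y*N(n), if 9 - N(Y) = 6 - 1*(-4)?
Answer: 3192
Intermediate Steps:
n = 15 (n = -3*(-5) = 15)
y = -3192 (y = -4*(-74 + 872) = -4*798 = -3192)
N(Y) = -1 (N(Y) = 9 - (6 - 1*(-4)) = 9 - (6 + 4) = 9 - 1*10 = 9 - 10 = -1)
y*N(n) = -3192*(-1) = 3192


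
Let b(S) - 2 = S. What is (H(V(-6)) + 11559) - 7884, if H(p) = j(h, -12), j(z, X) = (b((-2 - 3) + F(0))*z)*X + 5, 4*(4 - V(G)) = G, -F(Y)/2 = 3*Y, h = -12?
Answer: 3248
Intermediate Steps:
F(Y) = -6*Y
V(G) = 4 - G/4
b(S) = 2 + S
j(z, X) = 5 - 3*X*z (j(z, X) = ((2 + ((-2 - 3) - 6*0))*z)*X + 5 = ((2 + (-5 + 0))*z)*X + 5 = ((2 - 5)*z)*X + 5 = (-3*z)*X + 5 = -3*X*z + 5 = 5 - 3*X*z)
H(p) = -427 (H(p) = 5 - 3*(-12)*(-12) = 5 - 432 = -427)
(H(V(-6)) + 11559) - 7884 = (-427 + 11559) - 7884 = 11132 - 7884 = 3248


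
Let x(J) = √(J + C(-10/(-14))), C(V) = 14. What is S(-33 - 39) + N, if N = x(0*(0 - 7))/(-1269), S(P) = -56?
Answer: -56 - √14/1269 ≈ -56.003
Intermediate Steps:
x(J) = √(14 + J) (x(J) = √(J + 14) = √(14 + J))
N = -√14/1269 (N = √(14 + 0*(0 - 7))/(-1269) = √(14 + 0*(-7))*(-1/1269) = √(14 + 0)*(-1/1269) = √14*(-1/1269) = -√14/1269 ≈ -0.0029485)
S(-33 - 39) + N = -56 - √14/1269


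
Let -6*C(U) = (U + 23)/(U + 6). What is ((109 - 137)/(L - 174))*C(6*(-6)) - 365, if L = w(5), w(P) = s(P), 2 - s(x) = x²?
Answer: -3235816/8865 ≈ -365.01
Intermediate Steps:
s(x) = 2 - x²
w(P) = 2 - P²
L = -23 (L = 2 - 1*5² = 2 - 1*25 = 2 - 25 = -23)
C(U) = -(23 + U)/(6*(6 + U)) (C(U) = -(U + 23)/(6*(U + 6)) = -(23 + U)/(6*(6 + U)))
((109 - 137)/(L - 174))*C(6*(-6)) - 365 = ((109 - 137)/(-23 - 174))*((-23 - 6*(-6))/(6*(6 + 6*(-6)))) - 365 = (-28/(-197))*((-23 - 1*(-36))/(6*(6 - 36))) - 365 = (-28*(-1/197))*((⅙)*(-23 + 36)/(-30)) - 365 = 28*((⅙)*(-1/30)*13)/197 - 365 = (28/197)*(-13/180) - 365 = -91/8865 - 365 = -3235816/8865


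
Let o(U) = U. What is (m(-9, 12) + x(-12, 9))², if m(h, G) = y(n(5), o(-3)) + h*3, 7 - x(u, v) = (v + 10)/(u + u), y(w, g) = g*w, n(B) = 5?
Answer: 674041/576 ≈ 1170.2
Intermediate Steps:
x(u, v) = 7 - (10 + v)/(2*u) (x(u, v) = 7 - (v + 10)/(u + u) = 7 - (10 + v)/(2*u))
m(h, G) = -15 + 3*h (m(h, G) = -3*5 + h*3 = -15 + 3*h)
(m(-9, 12) + x(-12, 9))² = ((-15 + 3*(-9)) + (½)*(-10 - 1*9 + 14*(-12))/(-12))² = ((-15 - 27) + (½)*(-1/12)*(-10 - 9 - 168))² = (-42 + (½)*(-1/12)*(-187))² = (-42 + 187/24)² = (-821/24)² = 674041/576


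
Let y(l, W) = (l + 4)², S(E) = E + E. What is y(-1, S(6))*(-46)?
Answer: -414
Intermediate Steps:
S(E) = 2*E
y(l, W) = (4 + l)²
y(-1, S(6))*(-46) = (4 - 1)²*(-46) = 3²*(-46) = 9*(-46) = -414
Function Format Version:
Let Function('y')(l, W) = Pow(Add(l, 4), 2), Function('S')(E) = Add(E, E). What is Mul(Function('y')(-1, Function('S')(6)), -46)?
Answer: -414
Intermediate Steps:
Function('S')(E) = Mul(2, E)
Function('y')(l, W) = Pow(Add(4, l), 2)
Mul(Function('y')(-1, Function('S')(6)), -46) = Mul(Pow(Add(4, -1), 2), -46) = Mul(Pow(3, 2), -46) = Mul(9, -46) = -414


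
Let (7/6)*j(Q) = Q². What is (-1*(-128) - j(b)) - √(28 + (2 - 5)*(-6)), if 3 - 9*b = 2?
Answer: 24190/189 - √46 ≈ 121.21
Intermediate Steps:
b = ⅑ (b = ⅓ - ⅑*2 = ⅓ - 2/9 = ⅑ ≈ 0.11111)
j(Q) = 6*Q²/7
(-1*(-128) - j(b)) - √(28 + (2 - 5)*(-6)) = (-1*(-128) - 6*(⅑)²/7) - √(28 + (2 - 5)*(-6)) = (128 - 6/(7*81)) - √(28 - 3*(-6)) = (128 - 1*2/189) - √(28 + 18) = (128 - 2/189) - √46 = 24190/189 - √46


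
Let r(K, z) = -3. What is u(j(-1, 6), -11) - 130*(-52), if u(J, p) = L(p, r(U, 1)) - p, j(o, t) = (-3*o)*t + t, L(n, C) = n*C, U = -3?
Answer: 6804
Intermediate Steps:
L(n, C) = C*n
j(o, t) = t - 3*o*t (j(o, t) = -3*o*t + t = t - 3*o*t)
u(J, p) = -4*p (u(J, p) = -3*p - p = -4*p)
u(j(-1, 6), -11) - 130*(-52) = -4*(-11) - 130*(-52) = 44 + 6760 = 6804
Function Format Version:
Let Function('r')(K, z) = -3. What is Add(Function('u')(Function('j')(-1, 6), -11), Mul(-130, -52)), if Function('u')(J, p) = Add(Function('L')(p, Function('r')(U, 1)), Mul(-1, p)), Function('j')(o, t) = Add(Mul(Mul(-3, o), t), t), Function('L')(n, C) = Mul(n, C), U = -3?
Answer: 6804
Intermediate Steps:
Function('L')(n, C) = Mul(C, n)
Function('j')(o, t) = Add(t, Mul(-3, o, t)) (Function('j')(o, t) = Add(Mul(-3, o, t), t) = Add(t, Mul(-3, o, t)))
Function('u')(J, p) = Mul(-4, p) (Function('u')(J, p) = Add(Mul(-3, p), Mul(-1, p)) = Mul(-4, p))
Add(Function('u')(Function('j')(-1, 6), -11), Mul(-130, -52)) = Add(Mul(-4, -11), Mul(-130, -52)) = Add(44, 6760) = 6804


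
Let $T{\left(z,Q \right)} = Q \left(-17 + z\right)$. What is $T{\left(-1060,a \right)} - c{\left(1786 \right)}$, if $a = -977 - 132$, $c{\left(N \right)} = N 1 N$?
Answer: $-1995403$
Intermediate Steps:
$c{\left(N \right)} = N^{2}$ ($c{\left(N \right)} = N N = N^{2}$)
$a = -1109$
$T{\left(-1060,a \right)} - c{\left(1786 \right)} = - 1109 \left(-17 - 1060\right) - 1786^{2} = \left(-1109\right) \left(-1077\right) - 3189796 = 1194393 - 3189796 = -1995403$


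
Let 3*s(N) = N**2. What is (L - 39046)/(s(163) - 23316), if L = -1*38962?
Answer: 33432/6197 ≈ 5.3949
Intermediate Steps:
s(N) = N**2/3
L = -38962
(L - 39046)/(s(163) - 23316) = (-38962 - 39046)/((1/3)*163**2 - 23316) = -78008/((1/3)*26569 - 23316) = -78008/(26569/3 - 23316) = -78008/(-43379/3) = -78008*(-3/43379) = 33432/6197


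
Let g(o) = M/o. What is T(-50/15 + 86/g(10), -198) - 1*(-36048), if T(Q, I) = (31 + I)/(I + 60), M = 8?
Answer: 4974791/138 ≈ 36049.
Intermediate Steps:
g(o) = 8/o
T(Q, I) = (31 + I)/(60 + I)
T(-50/15 + 86/g(10), -198) - 1*(-36048) = (31 - 198)/(60 - 198) - 1*(-36048) = -167/(-138) + 36048 = -1/138*(-167) + 36048 = 167/138 + 36048 = 4974791/138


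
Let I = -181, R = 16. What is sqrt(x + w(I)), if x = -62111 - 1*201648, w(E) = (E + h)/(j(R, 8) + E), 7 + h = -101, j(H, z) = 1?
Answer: I*sqrt(237381655)/30 ≈ 513.57*I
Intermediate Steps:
h = -108 (h = -7 - 101 = -108)
w(E) = (-108 + E)/(1 + E) (w(E) = (E - 108)/(1 + E) = (-108 + E)/(1 + E))
x = -263759 (x = -62111 - 201648 = -263759)
sqrt(x + w(I)) = sqrt(-263759 + (-108 - 181)/(1 - 181)) = sqrt(-263759 - 289/(-180)) = sqrt(-263759 - 1/180*(-289)) = sqrt(-263759 + 289/180) = sqrt(-47476331/180) = I*sqrt(237381655)/30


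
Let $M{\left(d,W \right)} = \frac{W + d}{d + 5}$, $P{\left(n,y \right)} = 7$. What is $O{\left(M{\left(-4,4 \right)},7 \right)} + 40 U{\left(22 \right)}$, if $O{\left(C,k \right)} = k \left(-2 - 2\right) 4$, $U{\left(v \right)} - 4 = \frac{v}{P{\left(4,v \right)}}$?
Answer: $\frac{1216}{7} \approx 173.71$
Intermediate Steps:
$M{\left(d,W \right)} = \frac{W + d}{5 + d}$
$U{\left(v \right)} = 4 + \frac{v}{7}$
$O{\left(C,k \right)} = - 16 k$ ($O{\left(C,k \right)} = k \left(-2 - 2\right) 4 = k \left(-4\right) 4 = - 4 k 4 = - 16 k$)
$O{\left(M{\left(-4,4 \right)},7 \right)} + 40 U{\left(22 \right)} = \left(-16\right) 7 + 40 \left(4 + \frac{1}{7} \cdot 22\right) = -112 + 40 \left(4 + \frac{22}{7}\right) = -112 + 40 \cdot \frac{50}{7} = -112 + \frac{2000}{7} = \frac{1216}{7}$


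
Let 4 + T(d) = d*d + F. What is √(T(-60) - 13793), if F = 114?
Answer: I*√10083 ≈ 100.41*I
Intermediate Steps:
T(d) = 110 + d² (T(d) = -4 + (d*d + 114) = -4 + (d² + 114) = -4 + (114 + d²) = 110 + d²)
√(T(-60) - 13793) = √((110 + (-60)²) - 13793) = √((110 + 3600) - 13793) = √(3710 - 13793) = √(-10083) = I*√10083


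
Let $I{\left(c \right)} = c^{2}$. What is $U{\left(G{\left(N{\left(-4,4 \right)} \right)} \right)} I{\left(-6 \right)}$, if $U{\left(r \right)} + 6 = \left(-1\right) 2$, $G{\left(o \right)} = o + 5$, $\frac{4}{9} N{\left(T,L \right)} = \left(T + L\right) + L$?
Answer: $-288$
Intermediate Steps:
$N{\left(T,L \right)} = \frac{9 L}{2} + \frac{9 T}{4}$ ($N{\left(T,L \right)} = \frac{9 \left(\left(T + L\right) + L\right)}{4} = \frac{9 \left(\left(L + T\right) + L\right)}{4} = \frac{9 \left(T + 2 L\right)}{4} = \frac{9 L}{2} + \frac{9 T}{4}$)
$G{\left(o \right)} = 5 + o$
$U{\left(r \right)} = -8$ ($U{\left(r \right)} = -6 - 2 = -8$)
$U{\left(G{\left(N{\left(-4,4 \right)} \right)} \right)} I{\left(-6 \right)} = - 8 \left(-6\right)^{2} = \left(-8\right) 36 = -288$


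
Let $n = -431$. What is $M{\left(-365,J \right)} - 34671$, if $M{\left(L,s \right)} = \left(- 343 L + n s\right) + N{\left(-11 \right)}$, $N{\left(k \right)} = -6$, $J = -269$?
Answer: $206457$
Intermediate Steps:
$M{\left(L,s \right)} = -6 - 431 s - 343 L$ ($M{\left(L,s \right)} = \left(- 343 L - 431 s\right) - 6 = \left(- 431 s - 343 L\right) - 6 = -6 - 431 s - 343 L$)
$M{\left(-365,J \right)} - 34671 = \left(-6 - -115939 - -125195\right) - 34671 = \left(-6 + 115939 + 125195\right) - 34671 = 241128 - 34671 = 206457$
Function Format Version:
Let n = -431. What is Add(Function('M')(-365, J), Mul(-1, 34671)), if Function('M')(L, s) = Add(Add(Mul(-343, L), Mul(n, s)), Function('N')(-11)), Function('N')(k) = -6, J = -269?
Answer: 206457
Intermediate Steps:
Function('M')(L, s) = Add(-6, Mul(-431, s), Mul(-343, L)) (Function('M')(L, s) = Add(Add(Mul(-343, L), Mul(-431, s)), -6) = Add(Add(Mul(-431, s), Mul(-343, L)), -6) = Add(-6, Mul(-431, s), Mul(-343, L)))
Add(Function('M')(-365, J), Mul(-1, 34671)) = Add(Add(-6, Mul(-431, -269), Mul(-343, -365)), Mul(-1, 34671)) = Add(Add(-6, 115939, 125195), -34671) = Add(241128, -34671) = 206457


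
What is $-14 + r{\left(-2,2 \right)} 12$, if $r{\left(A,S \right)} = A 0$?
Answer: $-14$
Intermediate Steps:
$r{\left(A,S \right)} = 0$
$-14 + r{\left(-2,2 \right)} 12 = -14 + 0 \cdot 12 = -14 + 0 = -14$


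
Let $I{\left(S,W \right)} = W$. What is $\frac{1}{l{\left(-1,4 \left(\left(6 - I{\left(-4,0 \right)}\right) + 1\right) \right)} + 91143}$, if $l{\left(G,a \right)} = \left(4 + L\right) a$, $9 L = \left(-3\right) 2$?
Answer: $\frac{3}{273709} \approx 1.0961 \cdot 10^{-5}$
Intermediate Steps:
$L = - \frac{2}{3}$ ($L = \frac{\left(-3\right) 2}{9} = \frac{1}{9} \left(-6\right) = - \frac{2}{3} \approx -0.66667$)
$l{\left(G,a \right)} = \frac{10 a}{3}$ ($l{\left(G,a \right)} = \left(4 - \frac{2}{3}\right) a = \frac{10 a}{3}$)
$\frac{1}{l{\left(-1,4 \left(\left(6 - I{\left(-4,0 \right)}\right) + 1\right) \right)} + 91143} = \frac{1}{\frac{10 \cdot 4 \left(\left(6 - 0\right) + 1\right)}{3} + 91143} = \frac{1}{\frac{10 \cdot 4 \left(\left(6 + 0\right) + 1\right)}{3} + 91143} = \frac{1}{\frac{10 \cdot 4 \left(6 + 1\right)}{3} + 91143} = \frac{1}{\frac{10 \cdot 4 \cdot 7}{3} + 91143} = \frac{1}{\frac{10}{3} \cdot 28 + 91143} = \frac{1}{\frac{280}{3} + 91143} = \frac{1}{\frac{273709}{3}} = \frac{3}{273709}$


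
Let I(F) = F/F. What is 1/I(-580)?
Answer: 1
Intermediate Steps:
I(F) = 1
1/I(-580) = 1/1 = 1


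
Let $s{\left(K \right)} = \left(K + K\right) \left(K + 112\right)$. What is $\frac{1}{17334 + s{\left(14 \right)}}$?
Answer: $\frac{1}{20862} \approx 4.7934 \cdot 10^{-5}$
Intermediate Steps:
$s{\left(K \right)} = 2 K \left(112 + K\right)$
$\frac{1}{17334 + s{\left(14 \right)}} = \frac{1}{17334 + 2 \cdot 14 \left(112 + 14\right)} = \frac{1}{17334 + 2 \cdot 14 \cdot 126} = \frac{1}{17334 + 3528} = \frac{1}{20862}$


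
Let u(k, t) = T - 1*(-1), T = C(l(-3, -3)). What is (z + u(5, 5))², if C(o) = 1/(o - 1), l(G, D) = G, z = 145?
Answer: 339889/16 ≈ 21243.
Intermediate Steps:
C(o) = 1/(-1 + o)
T = -¼ (T = 1/(-1 - 3) = 1/(-4) = -¼ ≈ -0.25000)
u(k, t) = ¾ (u(k, t) = -¼ - 1*(-1) = -¼ + 1 = ¾)
(z + u(5, 5))² = (145 + ¾)² = (583/4)² = 339889/16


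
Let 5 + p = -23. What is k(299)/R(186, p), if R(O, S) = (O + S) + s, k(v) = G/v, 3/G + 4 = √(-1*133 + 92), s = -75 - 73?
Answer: -2/28405 - I*√41/56810 ≈ -7.041e-5 - 0.00011271*I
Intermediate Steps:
p = -28 (p = -5 - 23 = -28)
s = -148
G = 3/(-4 + I*√41) (G = 3/(-4 + √(-1*133 + 92)) = 3/(-4 + √(-133 + 92)) = 3/(-4 + √(-41)) = 3/(-4 + I*√41) ≈ -0.21053 - 0.33701*I)
k(v) = (-4/19 - I*√41/19)/v
R(O, S) = -148 + O + S (R(O, S) = (O + S) - 148 = -148 + O + S)
k(299)/R(186, p) = ((1/19)*(-4 - I*√41)/299)/(-148 + 186 - 28) = ((1/19)*(1/299)*(-4 - I*√41))/10 = (-4/5681 - I*√41/5681)*(⅒) = -2/28405 - I*√41/56810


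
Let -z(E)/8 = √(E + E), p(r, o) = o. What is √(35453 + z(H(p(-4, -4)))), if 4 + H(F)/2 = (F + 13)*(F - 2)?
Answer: √(35453 - 16*I*√58) ≈ 188.29 - 0.3236*I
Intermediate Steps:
H(F) = -8 + 2*(-2 + F)*(13 + F) (H(F) = -8 + 2*((F + 13)*(F - 2)) = -8 + 2*((13 + F)*(-2 + F)) = -8 + 2*((-2 + F)*(13 + F)) = -8 + 2*(-2 + F)*(13 + F))
z(E) = -8*√2*√E (z(E) = -8*√(E + E) = -8*√2*√E)
√(35453 + z(H(p(-4, -4)))) = √(35453 - 8*√2*√(-60 + 2*(-4)² + 22*(-4))) = √(35453 - 8*√2*√(-60 + 2*16 - 88)) = √(35453 - 8*√2*√(-60 + 32 - 88)) = √(35453 - 8*√2*√(-116)) = √(35453 - 8*√2*2*I*√29) = √(35453 - 16*I*√58)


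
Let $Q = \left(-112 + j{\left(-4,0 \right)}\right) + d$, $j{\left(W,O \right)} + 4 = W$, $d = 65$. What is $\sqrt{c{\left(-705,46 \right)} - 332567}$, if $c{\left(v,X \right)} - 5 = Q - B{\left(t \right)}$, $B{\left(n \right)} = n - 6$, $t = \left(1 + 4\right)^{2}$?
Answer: $2 i \sqrt{83159} \approx 576.75 i$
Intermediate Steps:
$j{\left(W,O \right)} = -4 + W$
$t = 25$ ($t = 5^{2} = 25$)
$Q = -55$ ($Q = \left(-112 - 8\right) + 65 = -120 + 65 = -55$)
$B{\left(n \right)} = -6 + n$
$c{\left(v,X \right)} = -69$ ($c{\left(v,X \right)} = 5 - 74 = -69$)
$\sqrt{c{\left(-705,46 \right)} - 332567} = \sqrt{-69 - 332567} = \sqrt{-332636} = 2 i \sqrt{83159}$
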